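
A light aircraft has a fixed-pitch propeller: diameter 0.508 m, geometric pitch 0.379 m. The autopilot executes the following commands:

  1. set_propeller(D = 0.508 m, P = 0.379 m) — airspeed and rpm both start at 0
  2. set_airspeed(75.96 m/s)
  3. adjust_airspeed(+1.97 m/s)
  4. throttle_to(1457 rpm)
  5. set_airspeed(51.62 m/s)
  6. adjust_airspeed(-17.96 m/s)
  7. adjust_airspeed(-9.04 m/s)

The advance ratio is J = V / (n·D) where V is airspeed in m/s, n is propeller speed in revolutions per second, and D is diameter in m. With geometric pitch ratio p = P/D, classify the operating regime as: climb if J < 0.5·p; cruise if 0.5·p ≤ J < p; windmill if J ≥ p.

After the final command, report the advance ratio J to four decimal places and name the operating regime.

set_propeller: D = 0.508 m, P = 0.379 m (p = P/D = 0.746063); state ← (V=0, rpm=0)
set_airspeed(75.96): V ← 75.96 m/s
adjust_airspeed(+1.97): V ← 75.96 +1.97 = 77.93 m/s
throttle_to(1457): rpm ← 1457
set_airspeed(51.62): V ← 51.62 m/s
adjust_airspeed(-17.96): V ← 51.62 -17.96 = 33.66 m/s
adjust_airspeed(-9.04): V ← 33.66 -9.04 = 24.62 m/s
final state: V = 24.62 m/s, rpm = 1457 → n = rpm/60 = 24.283333 rev/s
J = V / (n·D) = 24.62 / (24.283333 × 0.508) = 1.995795
regime bands: climb J<0.3730 | cruise [0.3730, 0.7461) | windmill J≥0.7461
J = 1.9958 → windmill

J = 1.9958, regime = windmill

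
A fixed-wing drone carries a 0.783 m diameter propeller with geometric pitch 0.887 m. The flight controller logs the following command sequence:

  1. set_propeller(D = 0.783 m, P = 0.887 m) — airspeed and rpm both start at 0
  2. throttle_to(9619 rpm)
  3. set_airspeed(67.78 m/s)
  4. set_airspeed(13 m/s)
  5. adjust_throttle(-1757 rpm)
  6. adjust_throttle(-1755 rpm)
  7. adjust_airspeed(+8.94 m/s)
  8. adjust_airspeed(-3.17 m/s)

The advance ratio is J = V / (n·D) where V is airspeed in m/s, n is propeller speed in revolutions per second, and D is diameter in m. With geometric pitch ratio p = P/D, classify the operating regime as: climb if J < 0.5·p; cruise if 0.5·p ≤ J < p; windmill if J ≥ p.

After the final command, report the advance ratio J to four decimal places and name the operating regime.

J = 0.2355, regime = climb

set_propeller: D = 0.783 m, P = 0.887 m (p = P/D = 1.132822); state ← (V=0, rpm=0)
throttle_to(9619): rpm ← 9619
set_airspeed(67.78): V ← 67.78 m/s
set_airspeed(13): V ← 13 m/s
adjust_throttle(-1757): rpm ← 9619 -1757 = 7862
adjust_throttle(-1755): rpm ← 7862 -1755 = 6107
adjust_airspeed(+8.94): V ← 13 +8.94 = 21.94 m/s
adjust_airspeed(-3.17): V ← 21.94 -3.17 = 18.77 m/s
final state: V = 18.77 m/s, rpm = 6107 → n = rpm/60 = 101.783333 rev/s
J = V / (n·D) = 18.77 / (101.783333 × 0.783) = 0.235519
regime bands: climb J<0.5664 | cruise [0.5664, 1.1328) | windmill J≥1.1328
J = 0.2355 → climb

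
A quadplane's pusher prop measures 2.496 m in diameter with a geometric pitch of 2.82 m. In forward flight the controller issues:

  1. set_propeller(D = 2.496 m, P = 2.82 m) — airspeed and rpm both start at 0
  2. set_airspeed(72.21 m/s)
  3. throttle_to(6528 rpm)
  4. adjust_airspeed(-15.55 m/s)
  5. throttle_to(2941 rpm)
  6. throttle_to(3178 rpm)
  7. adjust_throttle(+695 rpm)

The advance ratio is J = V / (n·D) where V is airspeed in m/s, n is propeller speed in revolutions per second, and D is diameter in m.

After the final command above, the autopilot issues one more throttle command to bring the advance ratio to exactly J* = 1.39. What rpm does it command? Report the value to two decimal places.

rpm = 979.87

set_propeller: D = 2.496 m, P = 2.82 m (p = P/D = 1.129808); state ← (V=0, rpm=0)
set_airspeed(72.21): V ← 72.21 m/s
throttle_to(6528): rpm ← 6528
adjust_airspeed(-15.55): V ← 72.21 -15.55 = 56.66 m/s
throttle_to(2941): rpm ← 2941
throttle_to(3178): rpm ← 3178
adjust_throttle(+695): rpm ← 3178 +695 = 3873
final state: V = 56.66 m/s, rpm = 3873 → n = rpm/60 = 64.550000 rev/s
target J* = 1.39; solve J* = V/(n·D) for n: n = V/(J*·D) = 56.66/(1.39 × 2.496) = 16.331166 rev/s
rpm = 60·n = 979.869950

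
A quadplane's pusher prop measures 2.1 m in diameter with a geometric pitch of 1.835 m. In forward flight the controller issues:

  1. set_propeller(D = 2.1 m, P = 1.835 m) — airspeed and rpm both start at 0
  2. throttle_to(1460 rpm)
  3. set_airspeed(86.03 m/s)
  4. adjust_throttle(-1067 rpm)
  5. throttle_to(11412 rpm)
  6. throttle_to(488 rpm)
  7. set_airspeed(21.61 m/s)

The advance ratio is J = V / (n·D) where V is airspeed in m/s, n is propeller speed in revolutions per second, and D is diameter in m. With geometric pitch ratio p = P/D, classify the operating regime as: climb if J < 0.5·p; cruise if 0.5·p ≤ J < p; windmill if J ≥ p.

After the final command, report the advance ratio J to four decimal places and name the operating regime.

J = 1.2652, regime = windmill

set_propeller: D = 2.1 m, P = 1.835 m (p = P/D = 0.873810); state ← (V=0, rpm=0)
throttle_to(1460): rpm ← 1460
set_airspeed(86.03): V ← 86.03 m/s
adjust_throttle(-1067): rpm ← 1460 -1067 = 393
throttle_to(11412): rpm ← 11412
throttle_to(488): rpm ← 488
set_airspeed(21.61): V ← 21.61 m/s
final state: V = 21.61 m/s, rpm = 488 → n = rpm/60 = 8.133333 rev/s
J = V / (n·D) = 21.61 / (8.133333 × 2.1) = 1.265222
regime bands: climb J<0.4369 | cruise [0.4369, 0.8738) | windmill J≥0.8738
J = 1.2652 → windmill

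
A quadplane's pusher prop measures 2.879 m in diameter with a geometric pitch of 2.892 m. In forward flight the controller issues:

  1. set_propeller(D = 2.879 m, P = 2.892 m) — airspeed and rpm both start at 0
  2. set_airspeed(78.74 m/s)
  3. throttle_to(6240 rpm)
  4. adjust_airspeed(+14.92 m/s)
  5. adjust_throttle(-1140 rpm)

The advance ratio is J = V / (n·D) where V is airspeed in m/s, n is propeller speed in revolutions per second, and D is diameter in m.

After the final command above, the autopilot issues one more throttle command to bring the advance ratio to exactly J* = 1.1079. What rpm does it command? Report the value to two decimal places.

rpm = 1761.83

set_propeller: D = 2.879 m, P = 2.892 m (p = P/D = 1.004515); state ← (V=0, rpm=0)
set_airspeed(78.74): V ← 78.74 m/s
throttle_to(6240): rpm ← 6240
adjust_airspeed(+14.92): V ← 78.74 +14.92 = 93.66 m/s
adjust_throttle(-1140): rpm ← 6240 -1140 = 5100
final state: V = 93.66 m/s, rpm = 5100 → n = rpm/60 = 85.000000 rev/s
target J* = 1.1079; solve J* = V/(n·D) for n: n = V/(J*·D) = 93.66/(1.1079 × 2.879) = 29.363778 rev/s
rpm = 60·n = 1761.826656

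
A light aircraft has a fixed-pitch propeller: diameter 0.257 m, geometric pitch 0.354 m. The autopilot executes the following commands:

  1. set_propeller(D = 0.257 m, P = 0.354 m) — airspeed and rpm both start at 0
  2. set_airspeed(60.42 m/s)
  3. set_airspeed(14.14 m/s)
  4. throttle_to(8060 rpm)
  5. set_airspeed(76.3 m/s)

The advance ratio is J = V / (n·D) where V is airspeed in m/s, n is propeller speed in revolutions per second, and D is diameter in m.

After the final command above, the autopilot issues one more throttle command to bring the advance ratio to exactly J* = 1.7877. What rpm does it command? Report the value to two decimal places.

set_propeller: D = 0.257 m, P = 0.354 m (p = P/D = 1.377432); state ← (V=0, rpm=0)
set_airspeed(60.42): V ← 60.42 m/s
set_airspeed(14.14): V ← 14.14 m/s
throttle_to(8060): rpm ← 8060
set_airspeed(76.3): V ← 76.3 m/s
final state: V = 76.3 m/s, rpm = 8060 → n = rpm/60 = 134.333333 rev/s
target J* = 1.7877; solve J* = V/(n·D) for n: n = V/(J*·D) = 76.3/(1.7877 × 0.257) = 166.072137 rev/s
rpm = 60·n = 9964.328227

rpm = 9964.33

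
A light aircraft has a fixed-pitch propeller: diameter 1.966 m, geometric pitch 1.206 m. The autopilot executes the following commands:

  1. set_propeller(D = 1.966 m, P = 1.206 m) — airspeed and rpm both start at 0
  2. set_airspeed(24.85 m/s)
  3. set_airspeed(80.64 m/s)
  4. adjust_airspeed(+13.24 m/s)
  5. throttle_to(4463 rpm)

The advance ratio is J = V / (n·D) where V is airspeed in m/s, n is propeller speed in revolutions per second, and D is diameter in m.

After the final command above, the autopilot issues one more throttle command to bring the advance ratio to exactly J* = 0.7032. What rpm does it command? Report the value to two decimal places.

rpm = 4074.38

set_propeller: D = 1.966 m, P = 1.206 m (p = P/D = 0.613428); state ← (V=0, rpm=0)
set_airspeed(24.85): V ← 24.85 m/s
set_airspeed(80.64): V ← 80.64 m/s
adjust_airspeed(+13.24): V ← 80.64 +13.24 = 93.88 m/s
throttle_to(4463): rpm ← 4463
final state: V = 93.88 m/s, rpm = 4463 → n = rpm/60 = 74.383333 rev/s
target J* = 0.7032; solve J* = V/(n·D) for n: n = V/(J*·D) = 93.88/(0.7032 × 1.966) = 67.906400 rev/s
rpm = 60·n = 4074.383982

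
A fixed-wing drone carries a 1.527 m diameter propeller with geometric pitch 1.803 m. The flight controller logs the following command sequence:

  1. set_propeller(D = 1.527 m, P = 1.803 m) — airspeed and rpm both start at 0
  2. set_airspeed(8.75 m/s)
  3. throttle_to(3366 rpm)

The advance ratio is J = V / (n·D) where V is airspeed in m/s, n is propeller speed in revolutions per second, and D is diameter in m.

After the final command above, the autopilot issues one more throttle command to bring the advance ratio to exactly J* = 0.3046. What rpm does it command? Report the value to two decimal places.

set_propeller: D = 1.527 m, P = 1.803 m (p = P/D = 1.180747); state ← (V=0, rpm=0)
set_airspeed(8.75): V ← 8.75 m/s
throttle_to(3366): rpm ← 3366
final state: V = 8.75 m/s, rpm = 3366 → n = rpm/60 = 56.100000 rev/s
target J* = 0.3046; solve J* = V/(n·D) for n: n = V/(J*·D) = 8.75/(0.3046 × 1.527) = 18.812180 rev/s
rpm = 60·n = 1128.730778

rpm = 1128.73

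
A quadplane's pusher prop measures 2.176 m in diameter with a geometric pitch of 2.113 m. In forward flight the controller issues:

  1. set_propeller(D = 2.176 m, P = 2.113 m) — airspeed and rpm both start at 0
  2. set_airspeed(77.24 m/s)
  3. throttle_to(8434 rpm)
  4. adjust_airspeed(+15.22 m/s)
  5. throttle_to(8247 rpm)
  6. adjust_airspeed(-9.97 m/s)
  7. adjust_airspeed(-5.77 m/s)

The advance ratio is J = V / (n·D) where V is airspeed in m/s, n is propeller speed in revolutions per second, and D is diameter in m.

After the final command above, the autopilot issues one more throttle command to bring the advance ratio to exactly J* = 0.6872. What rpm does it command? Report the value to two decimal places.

rpm = 3078.35

set_propeller: D = 2.176 m, P = 2.113 m (p = P/D = 0.971048); state ← (V=0, rpm=0)
set_airspeed(77.24): V ← 77.24 m/s
throttle_to(8434): rpm ← 8434
adjust_airspeed(+15.22): V ← 77.24 +15.22 = 92.46 m/s
throttle_to(8247): rpm ← 8247
adjust_airspeed(-9.97): V ← 92.46 -9.97 = 82.49 m/s
adjust_airspeed(-5.77): V ← 82.49 -5.77 = 76.72 m/s
final state: V = 76.72 m/s, rpm = 8247 → n = rpm/60 = 137.450000 rev/s
target J* = 0.6872; solve J* = V/(n·D) for n: n = V/(J*·D) = 76.72/(0.6872 × 2.176) = 51.305810 rev/s
rpm = 60·n = 3078.348627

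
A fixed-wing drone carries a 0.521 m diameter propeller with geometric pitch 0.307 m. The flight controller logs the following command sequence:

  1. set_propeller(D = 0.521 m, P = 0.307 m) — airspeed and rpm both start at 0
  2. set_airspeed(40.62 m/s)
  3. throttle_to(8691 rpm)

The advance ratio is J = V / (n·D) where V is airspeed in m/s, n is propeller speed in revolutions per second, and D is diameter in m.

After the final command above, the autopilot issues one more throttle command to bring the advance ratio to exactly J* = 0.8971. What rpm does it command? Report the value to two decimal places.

set_propeller: D = 0.521 m, P = 0.307 m (p = P/D = 0.589251); state ← (V=0, rpm=0)
set_airspeed(40.62): V ← 40.62 m/s
throttle_to(8691): rpm ← 8691
final state: V = 40.62 m/s, rpm = 8691 → n = rpm/60 = 144.850000 rev/s
target J* = 0.8971; solve J* = V/(n·D) for n: n = V/(J*·D) = 40.62/(0.8971 × 0.521) = 86.908317 rev/s
rpm = 60·n = 5214.499012

rpm = 5214.50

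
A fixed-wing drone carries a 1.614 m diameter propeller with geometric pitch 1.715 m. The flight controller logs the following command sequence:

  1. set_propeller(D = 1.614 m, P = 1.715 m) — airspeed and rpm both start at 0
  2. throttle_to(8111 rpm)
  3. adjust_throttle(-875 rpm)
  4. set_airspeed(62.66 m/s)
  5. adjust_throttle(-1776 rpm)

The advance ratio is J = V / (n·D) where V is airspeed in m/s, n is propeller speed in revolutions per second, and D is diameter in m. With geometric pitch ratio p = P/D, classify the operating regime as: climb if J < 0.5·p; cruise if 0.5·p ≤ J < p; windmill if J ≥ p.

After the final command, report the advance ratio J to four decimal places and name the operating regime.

set_propeller: D = 1.614 m, P = 1.715 m (p = P/D = 1.062577); state ← (V=0, rpm=0)
throttle_to(8111): rpm ← 8111
adjust_throttle(-875): rpm ← 8111 -875 = 7236
set_airspeed(62.66): V ← 62.66 m/s
adjust_throttle(-1776): rpm ← 7236 -1776 = 5460
final state: V = 62.66 m/s, rpm = 5460 → n = rpm/60 = 91.000000 rev/s
J = V / (n·D) = 62.66 / (91.000000 × 1.614) = 0.426624
regime bands: climb J<0.5313 | cruise [0.5313, 1.0626) | windmill J≥1.0626
J = 0.4266 → climb

J = 0.4266, regime = climb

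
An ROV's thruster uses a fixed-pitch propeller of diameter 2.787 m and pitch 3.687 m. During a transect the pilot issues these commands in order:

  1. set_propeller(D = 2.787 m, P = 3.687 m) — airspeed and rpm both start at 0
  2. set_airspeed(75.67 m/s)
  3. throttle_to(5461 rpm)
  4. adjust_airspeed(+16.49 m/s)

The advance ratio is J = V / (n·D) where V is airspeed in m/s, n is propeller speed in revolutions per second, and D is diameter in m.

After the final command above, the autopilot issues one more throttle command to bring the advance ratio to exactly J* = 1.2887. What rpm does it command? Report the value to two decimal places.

set_propeller: D = 2.787 m, P = 3.687 m (p = P/D = 1.322928); state ← (V=0, rpm=0)
set_airspeed(75.67): V ← 75.67 m/s
throttle_to(5461): rpm ← 5461
adjust_airspeed(+16.49): V ← 75.67 +16.49 = 92.16 m/s
final state: V = 92.16 m/s, rpm = 5461 → n = rpm/60 = 91.016667 rev/s
target J* = 1.2887; solve J* = V/(n·D) for n: n = V/(J*·D) = 92.16/(1.2887 × 2.787) = 25.659824 rev/s
rpm = 60·n = 1539.589424

rpm = 1539.59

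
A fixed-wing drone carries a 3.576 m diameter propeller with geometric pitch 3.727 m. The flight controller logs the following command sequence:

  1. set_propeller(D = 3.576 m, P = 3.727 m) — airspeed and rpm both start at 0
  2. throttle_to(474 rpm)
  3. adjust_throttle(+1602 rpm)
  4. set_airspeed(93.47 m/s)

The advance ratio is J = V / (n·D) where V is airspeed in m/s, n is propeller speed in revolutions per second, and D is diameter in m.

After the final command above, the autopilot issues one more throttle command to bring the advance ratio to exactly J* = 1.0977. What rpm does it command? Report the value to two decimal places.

rpm = 1428.70

set_propeller: D = 3.576 m, P = 3.727 m (p = P/D = 1.042226); state ← (V=0, rpm=0)
throttle_to(474): rpm ← 474
adjust_throttle(+1602): rpm ← 474 +1602 = 2076
set_airspeed(93.47): V ← 93.47 m/s
final state: V = 93.47 m/s, rpm = 2076 → n = rpm/60 = 34.600000 rev/s
target J* = 1.0977; solve J* = V/(n·D) for n: n = V/(J*·D) = 93.47/(1.0977 × 3.576) = 23.811737 rev/s
rpm = 60·n = 1428.704191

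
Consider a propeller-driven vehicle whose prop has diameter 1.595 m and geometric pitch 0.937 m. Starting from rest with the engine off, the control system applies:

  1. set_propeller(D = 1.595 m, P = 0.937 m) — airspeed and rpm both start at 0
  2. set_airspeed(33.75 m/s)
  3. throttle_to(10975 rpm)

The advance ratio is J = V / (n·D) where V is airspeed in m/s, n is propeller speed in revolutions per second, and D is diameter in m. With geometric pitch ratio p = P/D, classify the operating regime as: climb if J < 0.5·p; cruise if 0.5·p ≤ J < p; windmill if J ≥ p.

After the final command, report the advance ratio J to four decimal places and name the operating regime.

J = 0.1157, regime = climb

set_propeller: D = 1.595 m, P = 0.937 m (p = P/D = 0.587461); state ← (V=0, rpm=0)
set_airspeed(33.75): V ← 33.75 m/s
throttle_to(10975): rpm ← 10975
final state: V = 33.75 m/s, rpm = 10975 → n = rpm/60 = 182.916667 rev/s
J = V / (n·D) = 33.75 / (182.916667 × 1.595) = 0.115680
regime bands: climb J<0.2937 | cruise [0.2937, 0.5875) | windmill J≥0.5875
J = 0.1157 → climb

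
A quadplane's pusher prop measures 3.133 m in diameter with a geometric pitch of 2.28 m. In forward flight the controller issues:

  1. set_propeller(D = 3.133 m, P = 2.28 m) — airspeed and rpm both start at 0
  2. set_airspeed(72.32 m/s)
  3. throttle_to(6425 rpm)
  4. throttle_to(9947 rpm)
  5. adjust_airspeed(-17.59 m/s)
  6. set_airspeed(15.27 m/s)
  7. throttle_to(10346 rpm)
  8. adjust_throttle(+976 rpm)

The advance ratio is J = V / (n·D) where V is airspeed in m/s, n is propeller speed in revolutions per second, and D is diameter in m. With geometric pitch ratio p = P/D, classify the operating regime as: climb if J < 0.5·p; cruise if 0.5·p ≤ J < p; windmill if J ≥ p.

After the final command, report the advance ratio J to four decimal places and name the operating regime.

J = 0.0258, regime = climb

set_propeller: D = 3.133 m, P = 2.28 m (p = P/D = 0.727737); state ← (V=0, rpm=0)
set_airspeed(72.32): V ← 72.32 m/s
throttle_to(6425): rpm ← 6425
throttle_to(9947): rpm ← 9947
adjust_airspeed(-17.59): V ← 72.32 -17.59 = 54.73 m/s
set_airspeed(15.27): V ← 15.27 m/s
throttle_to(10346): rpm ← 10346
adjust_throttle(+976): rpm ← 10346 +976 = 11322
final state: V = 15.27 m/s, rpm = 11322 → n = rpm/60 = 188.700000 rev/s
J = V / (n·D) = 15.27 / (188.700000 × 3.133) = 0.025829
regime bands: climb J<0.3639 | cruise [0.3639, 0.7277) | windmill J≥0.7277
J = 0.0258 → climb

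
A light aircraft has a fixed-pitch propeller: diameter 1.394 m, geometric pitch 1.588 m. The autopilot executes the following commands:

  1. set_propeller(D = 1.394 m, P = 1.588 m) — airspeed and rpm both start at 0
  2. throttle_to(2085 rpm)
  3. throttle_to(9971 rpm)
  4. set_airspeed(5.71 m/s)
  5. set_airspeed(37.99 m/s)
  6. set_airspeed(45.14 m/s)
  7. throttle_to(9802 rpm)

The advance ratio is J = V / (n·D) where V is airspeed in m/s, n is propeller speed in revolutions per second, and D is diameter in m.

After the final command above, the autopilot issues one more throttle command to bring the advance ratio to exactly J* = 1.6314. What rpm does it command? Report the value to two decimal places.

rpm = 1190.94

set_propeller: D = 1.394 m, P = 1.588 m (p = P/D = 1.139168); state ← (V=0, rpm=0)
throttle_to(2085): rpm ← 2085
throttle_to(9971): rpm ← 9971
set_airspeed(5.71): V ← 5.71 m/s
set_airspeed(37.99): V ← 37.99 m/s
set_airspeed(45.14): V ← 45.14 m/s
throttle_to(9802): rpm ← 9802
final state: V = 45.14 m/s, rpm = 9802 → n = rpm/60 = 163.366667 rev/s
target J* = 1.6314; solve J* = V/(n·D) for n: n = V/(J*·D) = 45.14/(1.6314 × 1.394) = 19.848986 rev/s
rpm = 60·n = 1190.939153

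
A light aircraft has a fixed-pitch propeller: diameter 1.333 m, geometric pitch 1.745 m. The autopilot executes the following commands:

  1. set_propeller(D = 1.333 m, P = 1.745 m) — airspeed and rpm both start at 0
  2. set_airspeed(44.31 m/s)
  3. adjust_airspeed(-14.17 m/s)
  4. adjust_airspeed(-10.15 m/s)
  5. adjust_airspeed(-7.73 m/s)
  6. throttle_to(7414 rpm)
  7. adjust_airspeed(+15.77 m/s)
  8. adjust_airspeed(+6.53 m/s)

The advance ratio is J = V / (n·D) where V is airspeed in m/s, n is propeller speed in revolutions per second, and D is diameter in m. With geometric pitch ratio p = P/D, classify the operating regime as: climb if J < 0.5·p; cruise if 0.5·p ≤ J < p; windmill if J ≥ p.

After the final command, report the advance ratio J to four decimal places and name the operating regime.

J = 0.2098, regime = climb

set_propeller: D = 1.333 m, P = 1.745 m (p = P/D = 1.309077); state ← (V=0, rpm=0)
set_airspeed(44.31): V ← 44.31 m/s
adjust_airspeed(-14.17): V ← 44.31 -14.17 = 30.14 m/s
adjust_airspeed(-10.15): V ← 30.14 -10.15 = 19.99 m/s
adjust_airspeed(-7.73): V ← 19.99 -7.73 = 12.26 m/s
throttle_to(7414): rpm ← 7414
adjust_airspeed(+15.77): V ← 12.26 +15.77 = 28.03 m/s
adjust_airspeed(+6.53): V ← 28.03 +6.53 = 34.56 m/s
final state: V = 34.56 m/s, rpm = 7414 → n = rpm/60 = 123.566667 rev/s
J = V / (n·D) = 34.56 / (123.566667 × 1.333) = 0.209818
regime bands: climb J<0.6545 | cruise [0.6545, 1.3091) | windmill J≥1.3091
J = 0.2098 → climb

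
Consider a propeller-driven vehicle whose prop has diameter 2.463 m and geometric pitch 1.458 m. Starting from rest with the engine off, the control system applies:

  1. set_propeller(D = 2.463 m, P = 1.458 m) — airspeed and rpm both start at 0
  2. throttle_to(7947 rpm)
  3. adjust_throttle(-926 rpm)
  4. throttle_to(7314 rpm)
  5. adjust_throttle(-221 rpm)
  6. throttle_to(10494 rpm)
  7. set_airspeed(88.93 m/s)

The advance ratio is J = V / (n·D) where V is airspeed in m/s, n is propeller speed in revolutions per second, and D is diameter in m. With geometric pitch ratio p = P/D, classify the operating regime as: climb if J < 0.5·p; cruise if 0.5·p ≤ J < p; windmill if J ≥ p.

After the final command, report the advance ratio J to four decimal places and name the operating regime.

set_propeller: D = 2.463 m, P = 1.458 m (p = P/D = 0.591961); state ← (V=0, rpm=0)
throttle_to(7947): rpm ← 7947
adjust_throttle(-926): rpm ← 7947 -926 = 7021
throttle_to(7314): rpm ← 7314
adjust_throttle(-221): rpm ← 7314 -221 = 7093
throttle_to(10494): rpm ← 10494
set_airspeed(88.93): V ← 88.93 m/s
final state: V = 88.93 m/s, rpm = 10494 → n = rpm/60 = 174.900000 rev/s
J = V / (n·D) = 88.93 / (174.900000 × 2.463) = 0.206440
regime bands: climb J<0.2960 | cruise [0.2960, 0.5920) | windmill J≥0.5920
J = 0.2064 → climb

J = 0.2064, regime = climb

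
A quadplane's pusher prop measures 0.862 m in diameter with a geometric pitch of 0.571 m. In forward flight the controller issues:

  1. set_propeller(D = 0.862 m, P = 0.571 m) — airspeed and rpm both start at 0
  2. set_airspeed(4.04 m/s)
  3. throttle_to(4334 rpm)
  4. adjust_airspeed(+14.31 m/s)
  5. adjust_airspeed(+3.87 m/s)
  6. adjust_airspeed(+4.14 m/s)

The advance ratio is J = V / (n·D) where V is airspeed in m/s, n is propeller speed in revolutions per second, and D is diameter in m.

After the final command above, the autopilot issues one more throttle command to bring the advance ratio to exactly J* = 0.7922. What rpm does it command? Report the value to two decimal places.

rpm = 2316.09

set_propeller: D = 0.862 m, P = 0.571 m (p = P/D = 0.662413); state ← (V=0, rpm=0)
set_airspeed(4.04): V ← 4.04 m/s
throttle_to(4334): rpm ← 4334
adjust_airspeed(+14.31): V ← 4.04 +14.31 = 18.35 m/s
adjust_airspeed(+3.87): V ← 18.35 +3.87 = 22.22 m/s
adjust_airspeed(+4.14): V ← 22.22 +4.14 = 26.36 m/s
final state: V = 26.36 m/s, rpm = 4334 → n = rpm/60 = 72.233333 rev/s
target J* = 0.7922; solve J* = V/(n·D) for n: n = V/(J*·D) = 26.36/(0.7922 × 0.862) = 38.601422 rev/s
rpm = 60·n = 2316.085312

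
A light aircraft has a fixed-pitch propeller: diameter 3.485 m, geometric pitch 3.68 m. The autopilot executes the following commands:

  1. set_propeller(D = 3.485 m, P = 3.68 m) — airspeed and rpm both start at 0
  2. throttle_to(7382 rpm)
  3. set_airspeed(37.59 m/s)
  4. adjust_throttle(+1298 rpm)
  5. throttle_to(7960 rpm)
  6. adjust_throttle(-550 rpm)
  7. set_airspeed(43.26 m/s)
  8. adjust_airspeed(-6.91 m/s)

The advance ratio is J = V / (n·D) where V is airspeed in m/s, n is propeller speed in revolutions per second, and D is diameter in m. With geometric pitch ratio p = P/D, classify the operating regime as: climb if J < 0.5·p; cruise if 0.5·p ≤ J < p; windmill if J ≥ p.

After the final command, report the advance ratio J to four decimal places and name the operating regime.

J = 0.0845, regime = climb

set_propeller: D = 3.485 m, P = 3.68 m (p = P/D = 1.055954); state ← (V=0, rpm=0)
throttle_to(7382): rpm ← 7382
set_airspeed(37.59): V ← 37.59 m/s
adjust_throttle(+1298): rpm ← 7382 +1298 = 8680
throttle_to(7960): rpm ← 7960
adjust_throttle(-550): rpm ← 7960 -550 = 7410
set_airspeed(43.26): V ← 43.26 m/s
adjust_airspeed(-6.91): V ← 43.26 -6.91 = 36.35 m/s
final state: V = 36.35 m/s, rpm = 7410 → n = rpm/60 = 123.500000 rev/s
J = V / (n·D) = 36.35 / (123.500000 × 3.485) = 0.084457
regime bands: climb J<0.5280 | cruise [0.5280, 1.0560) | windmill J≥1.0560
J = 0.0845 → climb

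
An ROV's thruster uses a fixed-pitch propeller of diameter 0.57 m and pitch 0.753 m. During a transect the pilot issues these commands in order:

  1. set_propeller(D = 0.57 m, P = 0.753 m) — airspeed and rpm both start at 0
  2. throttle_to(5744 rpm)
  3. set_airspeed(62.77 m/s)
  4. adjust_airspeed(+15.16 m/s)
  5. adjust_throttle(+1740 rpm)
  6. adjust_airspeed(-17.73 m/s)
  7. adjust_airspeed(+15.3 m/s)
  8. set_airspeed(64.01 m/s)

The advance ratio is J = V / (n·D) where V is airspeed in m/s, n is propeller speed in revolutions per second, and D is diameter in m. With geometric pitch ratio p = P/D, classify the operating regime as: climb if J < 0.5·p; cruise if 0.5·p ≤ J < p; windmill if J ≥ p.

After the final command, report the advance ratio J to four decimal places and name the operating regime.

J = 0.9003, regime = cruise

set_propeller: D = 0.57 m, P = 0.753 m (p = P/D = 1.321053); state ← (V=0, rpm=0)
throttle_to(5744): rpm ← 5744
set_airspeed(62.77): V ← 62.77 m/s
adjust_airspeed(+15.16): V ← 62.77 +15.16 = 77.93 m/s
adjust_throttle(+1740): rpm ← 5744 +1740 = 7484
adjust_airspeed(-17.73): V ← 77.93 -17.73 = 60.2 m/s
adjust_airspeed(+15.3): V ← 60.2 +15.3 = 75.5 m/s
set_airspeed(64.01): V ← 64.01 m/s
final state: V = 64.01 m/s, rpm = 7484 → n = rpm/60 = 124.733333 rev/s
J = V / (n·D) = 64.01 / (124.733333 × 0.57) = 0.900307
regime bands: climb J<0.6605 | cruise [0.6605, 1.3211) | windmill J≥1.3211
J = 0.9003 → cruise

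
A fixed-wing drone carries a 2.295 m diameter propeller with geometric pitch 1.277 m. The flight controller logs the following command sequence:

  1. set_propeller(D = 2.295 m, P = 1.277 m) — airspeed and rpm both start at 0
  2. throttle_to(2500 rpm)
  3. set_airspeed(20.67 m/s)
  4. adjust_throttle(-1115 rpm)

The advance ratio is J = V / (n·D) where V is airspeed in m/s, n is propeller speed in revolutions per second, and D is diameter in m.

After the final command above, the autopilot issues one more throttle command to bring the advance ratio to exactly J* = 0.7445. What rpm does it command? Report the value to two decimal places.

set_propeller: D = 2.295 m, P = 1.277 m (p = P/D = 0.556427); state ← (V=0, rpm=0)
throttle_to(2500): rpm ← 2500
set_airspeed(20.67): V ← 20.67 m/s
adjust_throttle(-1115): rpm ← 2500 -1115 = 1385
final state: V = 20.67 m/s, rpm = 1385 → n = rpm/60 = 23.083333 rev/s
target J* = 0.7445; solve J* = V/(n·D) for n: n = V/(J*·D) = 20.67/(0.7445 × 2.295) = 12.097429 rev/s
rpm = 60·n = 725.845745

rpm = 725.85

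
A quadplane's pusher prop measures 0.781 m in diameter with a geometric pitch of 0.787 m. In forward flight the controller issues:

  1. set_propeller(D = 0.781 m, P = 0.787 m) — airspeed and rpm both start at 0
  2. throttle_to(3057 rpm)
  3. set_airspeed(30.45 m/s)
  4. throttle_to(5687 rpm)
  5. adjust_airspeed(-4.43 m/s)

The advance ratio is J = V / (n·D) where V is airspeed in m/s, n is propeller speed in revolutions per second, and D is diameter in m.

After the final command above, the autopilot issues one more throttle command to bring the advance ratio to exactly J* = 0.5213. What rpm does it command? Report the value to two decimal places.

set_propeller: D = 0.781 m, P = 0.787 m (p = P/D = 1.007682); state ← (V=0, rpm=0)
throttle_to(3057): rpm ← 3057
set_airspeed(30.45): V ← 30.45 m/s
throttle_to(5687): rpm ← 5687
adjust_airspeed(-4.43): V ← 30.45 -4.43 = 26.02 m/s
final state: V = 26.02 m/s, rpm = 5687 → n = rpm/60 = 94.783333 rev/s
target J* = 0.5213; solve J* = V/(n·D) for n: n = V/(J*·D) = 26.02/(0.5213 × 0.781) = 63.909958 rev/s
rpm = 60·n = 3834.597491

rpm = 3834.60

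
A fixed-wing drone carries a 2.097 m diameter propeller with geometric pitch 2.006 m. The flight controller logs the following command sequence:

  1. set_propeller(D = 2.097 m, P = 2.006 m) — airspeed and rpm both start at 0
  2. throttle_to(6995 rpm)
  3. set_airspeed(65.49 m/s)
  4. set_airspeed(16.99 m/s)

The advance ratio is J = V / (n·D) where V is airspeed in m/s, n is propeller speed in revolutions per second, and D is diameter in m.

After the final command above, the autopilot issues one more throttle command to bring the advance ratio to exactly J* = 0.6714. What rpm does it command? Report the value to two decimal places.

set_propeller: D = 2.097 m, P = 2.006 m (p = P/D = 0.956605); state ← (V=0, rpm=0)
throttle_to(6995): rpm ← 6995
set_airspeed(65.49): V ← 65.49 m/s
set_airspeed(16.99): V ← 16.99 m/s
final state: V = 16.99 m/s, rpm = 6995 → n = rpm/60 = 116.583333 rev/s
target J* = 0.6714; solve J* = V/(n·D) for n: n = V/(J*·D) = 16.99/(0.6714 × 2.097) = 12.067397 rev/s
rpm = 60·n = 724.043838

rpm = 724.04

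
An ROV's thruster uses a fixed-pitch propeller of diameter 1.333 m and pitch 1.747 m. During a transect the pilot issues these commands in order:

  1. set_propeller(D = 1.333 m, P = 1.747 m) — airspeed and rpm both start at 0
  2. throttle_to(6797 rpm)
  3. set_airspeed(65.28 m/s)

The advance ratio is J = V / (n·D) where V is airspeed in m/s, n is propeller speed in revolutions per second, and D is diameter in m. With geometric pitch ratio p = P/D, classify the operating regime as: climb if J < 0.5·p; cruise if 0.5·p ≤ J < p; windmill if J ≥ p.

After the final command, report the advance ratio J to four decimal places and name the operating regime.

J = 0.4323, regime = climb

set_propeller: D = 1.333 m, P = 1.747 m (p = P/D = 1.310578); state ← (V=0, rpm=0)
throttle_to(6797): rpm ← 6797
set_airspeed(65.28): V ← 65.28 m/s
final state: V = 65.28 m/s, rpm = 6797 → n = rpm/60 = 113.283333 rev/s
J = V / (n·D) = 65.28 / (113.283333 × 1.333) = 0.432299
regime bands: climb J<0.6553 | cruise [0.6553, 1.3106) | windmill J≥1.3106
J = 0.4323 → climb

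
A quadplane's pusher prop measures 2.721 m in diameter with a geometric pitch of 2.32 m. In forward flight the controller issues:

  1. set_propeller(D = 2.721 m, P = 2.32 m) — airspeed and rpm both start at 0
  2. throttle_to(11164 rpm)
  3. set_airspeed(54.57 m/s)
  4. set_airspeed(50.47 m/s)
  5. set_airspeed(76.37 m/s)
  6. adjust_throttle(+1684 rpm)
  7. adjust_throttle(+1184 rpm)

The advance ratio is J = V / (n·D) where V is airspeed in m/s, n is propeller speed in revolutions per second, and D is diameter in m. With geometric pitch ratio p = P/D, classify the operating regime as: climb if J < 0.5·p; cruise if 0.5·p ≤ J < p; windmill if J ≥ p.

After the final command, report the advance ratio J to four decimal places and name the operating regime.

J = 0.1200, regime = climb

set_propeller: D = 2.721 m, P = 2.32 m (p = P/D = 0.852628); state ← (V=0, rpm=0)
throttle_to(11164): rpm ← 11164
set_airspeed(54.57): V ← 54.57 m/s
set_airspeed(50.47): V ← 50.47 m/s
set_airspeed(76.37): V ← 76.37 m/s
adjust_throttle(+1684): rpm ← 11164 +1684 = 12848
adjust_throttle(+1184): rpm ← 12848 +1184 = 14032
final state: V = 76.37 m/s, rpm = 14032 → n = rpm/60 = 233.866667 rev/s
J = V / (n·D) = 76.37 / (233.866667 × 2.721) = 0.120012
regime bands: climb J<0.4263 | cruise [0.4263, 0.8526) | windmill J≥0.8526
J = 0.1200 → climb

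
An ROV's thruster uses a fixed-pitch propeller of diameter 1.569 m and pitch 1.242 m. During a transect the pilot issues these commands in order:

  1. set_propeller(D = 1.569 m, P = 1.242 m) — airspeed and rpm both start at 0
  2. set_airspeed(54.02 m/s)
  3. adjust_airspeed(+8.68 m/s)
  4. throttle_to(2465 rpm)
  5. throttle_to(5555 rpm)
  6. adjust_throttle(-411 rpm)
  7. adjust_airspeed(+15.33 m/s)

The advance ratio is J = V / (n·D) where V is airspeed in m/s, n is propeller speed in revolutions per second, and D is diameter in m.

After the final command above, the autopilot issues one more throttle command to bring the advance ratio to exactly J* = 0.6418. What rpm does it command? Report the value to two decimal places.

set_propeller: D = 1.569 m, P = 1.242 m (p = P/D = 0.791587); state ← (V=0, rpm=0)
set_airspeed(54.02): V ← 54.02 m/s
adjust_airspeed(+8.68): V ← 54.02 +8.68 = 62.7 m/s
throttle_to(2465): rpm ← 2465
throttle_to(5555): rpm ← 5555
adjust_throttle(-411): rpm ← 5555 -411 = 5144
adjust_airspeed(+15.33): V ← 62.7 +15.33 = 78.03 m/s
final state: V = 78.03 m/s, rpm = 5144 → n = rpm/60 = 85.733333 rev/s
target J* = 0.6418; solve J* = V/(n·D) for n: n = V/(J*·D) = 78.03/(0.6418 × 1.569) = 77.488803 rev/s
rpm = 60·n = 4649.328162

rpm = 4649.33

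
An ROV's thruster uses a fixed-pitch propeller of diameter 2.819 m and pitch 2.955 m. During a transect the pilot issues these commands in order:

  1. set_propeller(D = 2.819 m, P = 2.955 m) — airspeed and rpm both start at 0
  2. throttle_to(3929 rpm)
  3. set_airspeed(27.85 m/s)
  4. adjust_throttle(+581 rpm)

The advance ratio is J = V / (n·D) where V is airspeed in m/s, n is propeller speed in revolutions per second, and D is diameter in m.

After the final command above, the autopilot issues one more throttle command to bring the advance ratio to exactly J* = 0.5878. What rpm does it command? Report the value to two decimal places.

rpm = 1008.44

set_propeller: D = 2.819 m, P = 2.955 m (p = P/D = 1.048244); state ← (V=0, rpm=0)
throttle_to(3929): rpm ← 3929
set_airspeed(27.85): V ← 27.85 m/s
adjust_throttle(+581): rpm ← 3929 +581 = 4510
final state: V = 27.85 m/s, rpm = 4510 → n = rpm/60 = 75.166667 rev/s
target J* = 0.5878; solve J* = V/(n·D) for n: n = V/(J*·D) = 27.85/(0.5878 × 2.819) = 16.807400 rev/s
rpm = 60·n = 1008.444014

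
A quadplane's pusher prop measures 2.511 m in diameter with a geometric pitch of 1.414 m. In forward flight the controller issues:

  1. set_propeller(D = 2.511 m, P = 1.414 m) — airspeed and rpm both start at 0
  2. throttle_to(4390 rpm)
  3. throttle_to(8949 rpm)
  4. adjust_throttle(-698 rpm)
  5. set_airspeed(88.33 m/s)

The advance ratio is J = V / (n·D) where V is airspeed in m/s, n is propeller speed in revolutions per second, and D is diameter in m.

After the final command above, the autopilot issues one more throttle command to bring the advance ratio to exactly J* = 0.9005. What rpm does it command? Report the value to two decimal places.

rpm = 2343.85

set_propeller: D = 2.511 m, P = 1.414 m (p = P/D = 0.563122); state ← (V=0, rpm=0)
throttle_to(4390): rpm ← 4390
throttle_to(8949): rpm ← 8949
adjust_throttle(-698): rpm ← 8949 -698 = 8251
set_airspeed(88.33): V ← 88.33 m/s
final state: V = 88.33 m/s, rpm = 8251 → n = rpm/60 = 137.516667 rev/s
target J* = 0.9005; solve J* = V/(n·D) for n: n = V/(J*·D) = 88.33/(0.9005 × 2.511) = 39.064098 rev/s
rpm = 60·n = 2343.845879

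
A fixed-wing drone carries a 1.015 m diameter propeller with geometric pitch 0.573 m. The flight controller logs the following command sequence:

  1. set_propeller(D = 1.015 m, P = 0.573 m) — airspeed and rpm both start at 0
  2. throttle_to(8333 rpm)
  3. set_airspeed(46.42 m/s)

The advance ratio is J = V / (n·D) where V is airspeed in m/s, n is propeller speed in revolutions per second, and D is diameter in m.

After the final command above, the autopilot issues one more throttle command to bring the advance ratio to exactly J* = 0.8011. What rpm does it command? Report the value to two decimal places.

set_propeller: D = 1.015 m, P = 0.573 m (p = P/D = 0.564532); state ← (V=0, rpm=0)
throttle_to(8333): rpm ← 8333
set_airspeed(46.42): V ← 46.42 m/s
final state: V = 46.42 m/s, rpm = 8333 → n = rpm/60 = 138.883333 rev/s
target J* = 0.8011; solve J* = V/(n·D) for n: n = V/(J*·D) = 46.42/(0.8011 × 1.015) = 57.088990 rev/s
rpm = 60·n = 3425.339419

rpm = 3425.34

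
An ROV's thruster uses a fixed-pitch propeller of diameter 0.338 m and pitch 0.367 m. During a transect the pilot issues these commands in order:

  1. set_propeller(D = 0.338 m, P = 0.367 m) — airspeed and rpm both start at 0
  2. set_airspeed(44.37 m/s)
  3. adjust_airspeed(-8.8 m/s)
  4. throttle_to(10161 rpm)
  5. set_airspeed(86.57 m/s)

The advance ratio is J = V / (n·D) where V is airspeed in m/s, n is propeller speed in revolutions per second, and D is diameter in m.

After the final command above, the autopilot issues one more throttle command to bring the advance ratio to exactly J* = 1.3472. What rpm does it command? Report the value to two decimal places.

set_propeller: D = 0.338 m, P = 0.367 m (p = P/D = 1.085799); state ← (V=0, rpm=0)
set_airspeed(44.37): V ← 44.37 m/s
adjust_airspeed(-8.8): V ← 44.37 -8.8 = 35.57 m/s
throttle_to(10161): rpm ← 10161
set_airspeed(86.57): V ← 86.57 m/s
final state: V = 86.57 m/s, rpm = 10161 → n = rpm/60 = 169.350000 rev/s
target J* = 1.3472; solve J* = V/(n·D) for n: n = V/(J*·D) = 86.57/(1.3472 × 0.338) = 190.115989 rev/s
rpm = 60·n = 11406.959339

rpm = 11406.96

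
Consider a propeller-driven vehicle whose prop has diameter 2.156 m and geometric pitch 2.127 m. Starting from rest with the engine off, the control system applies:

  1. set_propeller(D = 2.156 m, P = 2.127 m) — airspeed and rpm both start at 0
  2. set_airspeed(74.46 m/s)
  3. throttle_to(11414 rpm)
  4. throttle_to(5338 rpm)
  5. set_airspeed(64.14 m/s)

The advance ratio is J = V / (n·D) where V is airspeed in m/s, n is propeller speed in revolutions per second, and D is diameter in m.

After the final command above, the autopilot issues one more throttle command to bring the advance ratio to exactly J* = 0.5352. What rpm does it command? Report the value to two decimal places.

set_propeller: D = 2.156 m, P = 2.127 m (p = P/D = 0.986549); state ← (V=0, rpm=0)
set_airspeed(74.46): V ← 74.46 m/s
throttle_to(11414): rpm ← 11414
throttle_to(5338): rpm ← 5338
set_airspeed(64.14): V ← 64.14 m/s
final state: V = 64.14 m/s, rpm = 5338 → n = rpm/60 = 88.966667 rev/s
target J* = 0.5352; solve J* = V/(n·D) for n: n = V/(J*·D) = 64.14/(0.5352 × 2.156) = 55.585830 rev/s
rpm = 60·n = 3335.149796

rpm = 3335.15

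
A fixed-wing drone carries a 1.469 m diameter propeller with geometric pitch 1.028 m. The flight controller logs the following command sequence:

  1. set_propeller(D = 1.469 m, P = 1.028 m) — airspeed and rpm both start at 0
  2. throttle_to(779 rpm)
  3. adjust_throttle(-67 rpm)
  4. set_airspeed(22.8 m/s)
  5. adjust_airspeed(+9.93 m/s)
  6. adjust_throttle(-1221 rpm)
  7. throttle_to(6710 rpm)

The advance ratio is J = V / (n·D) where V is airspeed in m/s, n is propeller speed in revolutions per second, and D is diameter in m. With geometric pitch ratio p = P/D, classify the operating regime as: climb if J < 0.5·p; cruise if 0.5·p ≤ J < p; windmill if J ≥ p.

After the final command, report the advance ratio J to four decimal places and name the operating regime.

set_propeller: D = 1.469 m, P = 1.028 m (p = P/D = 0.699796); state ← (V=0, rpm=0)
throttle_to(779): rpm ← 779
adjust_throttle(-67): rpm ← 779 -67 = 712
set_airspeed(22.8): V ← 22.8 m/s
adjust_airspeed(+9.93): V ← 22.8 +9.93 = 32.73 m/s
adjust_throttle(-1221): rpm ← 712 -1221 = -509
throttle_to(6710): rpm ← 6710
final state: V = 32.73 m/s, rpm = 6710 → n = rpm/60 = 111.833333 rev/s
J = V / (n·D) = 32.73 / (111.833333 × 1.469) = 0.199229
regime bands: climb J<0.3499 | cruise [0.3499, 0.6998) | windmill J≥0.6998
J = 0.1992 → climb

J = 0.1992, regime = climb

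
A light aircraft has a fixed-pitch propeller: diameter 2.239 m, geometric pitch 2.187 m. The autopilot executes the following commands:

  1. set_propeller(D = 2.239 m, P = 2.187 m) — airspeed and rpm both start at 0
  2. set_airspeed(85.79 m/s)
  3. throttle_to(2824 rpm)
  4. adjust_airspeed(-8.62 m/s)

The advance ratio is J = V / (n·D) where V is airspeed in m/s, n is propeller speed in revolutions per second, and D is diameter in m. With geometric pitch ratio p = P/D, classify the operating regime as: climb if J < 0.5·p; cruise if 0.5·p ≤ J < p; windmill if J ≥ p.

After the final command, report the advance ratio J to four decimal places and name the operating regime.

set_propeller: D = 2.239 m, P = 2.187 m (p = P/D = 0.976775); state ← (V=0, rpm=0)
set_airspeed(85.79): V ← 85.79 m/s
throttle_to(2824): rpm ← 2824
adjust_airspeed(-8.62): V ← 85.79 -8.62 = 77.17 m/s
final state: V = 77.17 m/s, rpm = 2824 → n = rpm/60 = 47.066667 rev/s
J = V / (n·D) = 77.17 / (47.066667 × 2.239) = 0.732286
regime bands: climb J<0.4884 | cruise [0.4884, 0.9768) | windmill J≥0.9768
J = 0.7323 → cruise

J = 0.7323, regime = cruise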